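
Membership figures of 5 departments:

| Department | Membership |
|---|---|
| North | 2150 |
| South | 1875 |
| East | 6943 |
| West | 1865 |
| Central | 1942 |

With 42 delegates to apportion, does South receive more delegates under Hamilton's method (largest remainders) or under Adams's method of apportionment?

Adams

Hamilton: North 6, South 5, East 20, West 5, Central 6.
Adams: North 6, South 6, East 19, West 5, Central 6.
South gets 5 under Hamilton and 6 under Adams.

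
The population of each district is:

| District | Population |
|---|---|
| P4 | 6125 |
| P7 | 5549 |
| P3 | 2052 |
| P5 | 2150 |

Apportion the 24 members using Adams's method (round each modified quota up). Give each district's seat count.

P4: 9, P7: 8, P3: 3, P5: 4

Standard divisor 15876/24 ≈ 661.5; standard quotas: P4 9.259, P7 8.389, P3 3.102, P5 3.250.
Rounding up gives 10, 9, 4, 4 = 27 seats, so the divisor must be adjusted.
With modified divisor 700: modified quotas P4 8.750, P7 7.927, P3 2.931, P5 3.071.
Rounding up: P4 9, P7 8, P3 3, P5 4 (total 24).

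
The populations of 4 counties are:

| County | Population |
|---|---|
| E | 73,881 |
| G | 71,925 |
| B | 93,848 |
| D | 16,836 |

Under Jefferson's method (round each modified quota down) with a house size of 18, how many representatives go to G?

Standard divisor 256490/18 ≈ 14249.444; standard quotas: E 5.185, G 5.048, B 6.586, D 1.182.
Rounding down gives 5, 5, 6, 1 = 17 seats, so the divisor must be adjusted.
With modified divisor 12900: modified quotas E 5.727, G 5.576, B 7.275, D 1.305.
Rounding down: E 5, G 5, B 7, D 1 (total 18).
G receives 5.

5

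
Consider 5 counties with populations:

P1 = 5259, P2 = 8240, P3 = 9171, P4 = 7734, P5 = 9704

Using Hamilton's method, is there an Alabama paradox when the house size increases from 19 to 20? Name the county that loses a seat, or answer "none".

none

At 19 seats: P1 2, P2 4, P3 4, P4 4, P5 5.
At 20 seats: P1 3, P2 4, P3 4, P4 4, P5 5.
No county's allocation decreased.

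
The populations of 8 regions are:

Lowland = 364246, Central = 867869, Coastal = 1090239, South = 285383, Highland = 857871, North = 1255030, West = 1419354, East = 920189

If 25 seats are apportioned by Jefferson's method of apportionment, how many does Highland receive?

Standard divisor 7060181/25 ≈ 282407.24; standard quotas: Lowland 1.290, Central 3.073, Coastal 3.861, South 1.011, Highland 3.038, North 4.444, West 5.026, East 3.258.
Rounding down gives 1, 3, 3, 1, 3, 4, 5, 3 = 23 seats, so the divisor must be adjusted.
With modified divisor 243800: modified quotas Lowland 1.494, Central 3.560, Coastal 4.472, South 1.171, Highland 3.519, North 5.148, West 5.822, East 3.774.
Rounding down: Lowland 1, Central 3, Coastal 4, South 1, Highland 3, North 5, West 5, East 3 (total 25).
Highland receives 3.

3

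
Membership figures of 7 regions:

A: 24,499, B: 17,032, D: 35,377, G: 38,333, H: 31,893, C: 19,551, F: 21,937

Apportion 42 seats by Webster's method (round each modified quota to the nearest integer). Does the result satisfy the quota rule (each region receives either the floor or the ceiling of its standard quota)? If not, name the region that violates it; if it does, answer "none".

none

Standard quotas: A 5.455, B 3.792, D 7.877, G 8.536, H 7.102, C 4.353, F 4.885.
Webster allocation: A 5, B 4, D 8, G 9, H 7, C 4, F 5.
Every allocation lies between the lower and upper quota.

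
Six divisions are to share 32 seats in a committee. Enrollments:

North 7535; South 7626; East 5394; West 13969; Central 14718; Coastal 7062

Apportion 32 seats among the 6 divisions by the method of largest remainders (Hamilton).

The standard divisor is 56304/32 ≈ 1759.5.
Standard quotas: North 4.2825, South 4.3342, East 3.0656, West 7.9392, Central 8.3649, Coastal 4.0136.
Lower quotas: North 4, South 4, East 3, West 7, Central 8, Coastal 4 (sum 30, leaving 2 seats).
Remainders in descending order: West 0.9392, Central 0.3649, South 0.3342, North 0.2825, East 0.0656, Coastal 0.0136.
Largest remainders: West, Central receive the extra seats.

North 4, South 4, East 3, West 8, Central 9, Coastal 4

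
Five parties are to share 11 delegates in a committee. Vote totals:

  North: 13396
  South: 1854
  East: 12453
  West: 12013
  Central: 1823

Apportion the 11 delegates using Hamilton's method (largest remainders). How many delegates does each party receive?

North 4, South 1, East 3, West 3, Central 0

Standard divisor: 41539 ÷ 11 ≈ 3776.273.
Standard quotas: North 3.5474, South 0.4910, East 3.2977, West 3.1812, Central 0.4828.
Lower quotas: North 3, South 0, East 3, West 3, Central 0 (sum 9, leaving 2 seats).
Remainders in descending order: North 0.5474, South 0.4910, Central 0.4828, East 0.2977, West 0.1812.
Largest remainders: North, South receive the extra seats.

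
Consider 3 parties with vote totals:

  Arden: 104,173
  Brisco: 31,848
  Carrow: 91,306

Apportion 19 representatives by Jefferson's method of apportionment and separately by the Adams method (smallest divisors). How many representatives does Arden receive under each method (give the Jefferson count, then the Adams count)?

9 and 8

Jefferson: Arden 9, Brisco 2, Carrow 8.
Adams: Arden 8, Brisco 3, Carrow 8.
Arden gets 9 under Jefferson and 8 under Adams.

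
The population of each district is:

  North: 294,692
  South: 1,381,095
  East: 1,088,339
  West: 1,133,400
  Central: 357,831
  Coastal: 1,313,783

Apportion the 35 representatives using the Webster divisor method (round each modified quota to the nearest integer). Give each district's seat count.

North 2, South 9, East 7, West 7, Central 2, Coastal 8

Standard divisor 5569140/35 ≈ 159118.286; standard quotas: North 1.852, South 8.680, East 6.840, West 7.123, Central 2.249, Coastal 8.257.
Rounding to the nearest integer gives North 2, South 9, East 7, West 7, Central 2, Coastal 8 — total 35, matching the house size, so no adjustment is needed.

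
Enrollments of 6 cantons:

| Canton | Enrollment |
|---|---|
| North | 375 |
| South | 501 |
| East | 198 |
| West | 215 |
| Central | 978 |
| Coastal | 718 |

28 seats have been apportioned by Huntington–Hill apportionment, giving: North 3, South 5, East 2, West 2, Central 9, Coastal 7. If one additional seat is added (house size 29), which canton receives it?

Priority for the next seat is population ÷ (√(s·(s+1))).
Priorities: North 108.253, South 91.470, East 80.833, West 87.773, Central 103.090, Coastal 95.947.
Highest priority: North.

North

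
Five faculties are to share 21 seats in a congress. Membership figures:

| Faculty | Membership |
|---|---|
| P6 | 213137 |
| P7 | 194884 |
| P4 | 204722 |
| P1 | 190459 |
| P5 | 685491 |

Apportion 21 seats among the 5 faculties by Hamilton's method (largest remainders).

Total 1488693; standard divisor 1488693/21 ≈ 70890.143.
Standard quotas: P6 3.0066, P7 2.7491, P4 2.8879, P1 2.6867, P5 9.6698.
Lower quotas: P6 3, P7 2, P4 2, P1 2, P5 9 (sum 18, leaving 3 seats).
Remainders in descending order: P4 0.8879, P7 0.7491, P1 0.6867, P5 0.6698, P6 0.0066.
The surplus seats go to P4, P7, P1.

P6: 3; P7: 3; P4: 3; P1: 3; P5: 9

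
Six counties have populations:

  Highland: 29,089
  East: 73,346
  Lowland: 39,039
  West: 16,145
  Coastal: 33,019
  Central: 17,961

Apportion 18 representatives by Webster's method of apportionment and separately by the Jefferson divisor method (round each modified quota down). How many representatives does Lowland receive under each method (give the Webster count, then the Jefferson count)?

Webster: Highland 3, East 6, Lowland 3, West 1, Coastal 3, Central 2.
Jefferson: Highland 2, East 7, Lowland 4, West 1, Coastal 3, Central 1.
Lowland gets 3 under Webster and 4 under Jefferson.

3 and 4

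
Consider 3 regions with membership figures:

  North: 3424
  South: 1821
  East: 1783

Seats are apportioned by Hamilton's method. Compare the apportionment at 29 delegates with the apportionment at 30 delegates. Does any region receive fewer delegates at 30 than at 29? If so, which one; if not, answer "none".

none

At 29 seats: North 14, South 8, East 7.
At 30 seats: North 15, South 8, East 7.
No region's allocation decreased.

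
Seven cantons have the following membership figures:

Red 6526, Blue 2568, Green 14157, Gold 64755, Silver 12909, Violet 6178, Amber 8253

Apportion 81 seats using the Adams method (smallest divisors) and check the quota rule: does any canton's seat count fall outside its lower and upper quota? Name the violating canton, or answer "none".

Standard quotas: Red 4.583, Blue 1.803, Green 9.942, Gold 45.473, Silver 9.065, Violet 4.338, Amber 5.796.
Adams allocation: Red 5, Blue 2, Green 10, Gold 44, Silver 9, Violet 5, Amber 6.
Gold has quota 45.473 (lower 45, upper 46) but receives 44 — outside the quota interval.

Gold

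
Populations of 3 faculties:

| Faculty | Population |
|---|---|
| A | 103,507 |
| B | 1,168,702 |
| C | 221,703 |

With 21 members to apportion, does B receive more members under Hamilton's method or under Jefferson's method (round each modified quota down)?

Jefferson

Hamilton: A 2, B 16, C 3.
Jefferson: A 1, B 17, C 3.
B gets 16 under Hamilton and 17 under Jefferson.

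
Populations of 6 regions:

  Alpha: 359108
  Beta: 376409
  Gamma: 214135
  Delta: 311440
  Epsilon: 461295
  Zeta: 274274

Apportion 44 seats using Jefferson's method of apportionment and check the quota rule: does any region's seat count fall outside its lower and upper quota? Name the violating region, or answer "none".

none

Standard quotas: Alpha 7.914, Beta 8.295, Gamma 4.719, Delta 6.863, Epsilon 10.165, Zeta 6.044.
Jefferson allocation: Alpha 8, Beta 8, Gamma 5, Delta 7, Epsilon 10, Zeta 6.
Every allocation lies between the lower and upper quota.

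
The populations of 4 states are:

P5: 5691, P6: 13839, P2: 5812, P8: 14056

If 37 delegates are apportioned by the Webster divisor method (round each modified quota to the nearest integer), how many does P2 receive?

6

Standard divisor 39398/37 ≈ 1064.811; standard quotas: P5 5.345, P6 12.997, P2 5.458, P8 13.200.
Rounding to the nearest integer gives 5, 13, 5, 13 = 36 seats, so the divisor must be adjusted.
With modified divisor 1050: modified quotas P5 5.420, P6 13.180, P2 5.535, P8 13.387.
Rounding to the nearest integer: P5 5, P6 13, P2 6, P8 13 (total 37).
P2 receives 6.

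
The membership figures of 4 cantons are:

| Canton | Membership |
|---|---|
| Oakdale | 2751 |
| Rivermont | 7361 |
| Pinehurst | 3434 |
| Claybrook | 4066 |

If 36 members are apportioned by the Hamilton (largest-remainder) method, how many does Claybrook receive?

The standard divisor is 17612/36 ≈ 489.222.
Standard quotas: Oakdale 5.6232, Rivermont 15.0463, Pinehurst 7.0193, Claybrook 8.3112.
Lower quotas: Oakdale 5, Rivermont 15, Pinehurst 7, Claybrook 8 (sum 35, leaving 1 seat).
Remainders in descending order: Oakdale 0.6232, Claybrook 0.3112, Rivermont 0.0463, Pinehurst 0.0193.
The surplus seat goes to Oakdale.
Claybrook receives 8.

8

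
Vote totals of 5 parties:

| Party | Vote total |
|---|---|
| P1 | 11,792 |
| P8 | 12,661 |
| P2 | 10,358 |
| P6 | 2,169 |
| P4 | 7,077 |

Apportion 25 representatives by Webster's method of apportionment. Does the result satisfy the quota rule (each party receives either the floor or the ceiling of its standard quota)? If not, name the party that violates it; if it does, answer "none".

Standard quotas: P1 6.691, P8 7.184, P2 5.878, P6 1.231, P4 4.016.
Webster allocation: P1 7, P8 7, P2 6, P6 1, P4 4.
Every allocation lies between the lower and upper quota.

none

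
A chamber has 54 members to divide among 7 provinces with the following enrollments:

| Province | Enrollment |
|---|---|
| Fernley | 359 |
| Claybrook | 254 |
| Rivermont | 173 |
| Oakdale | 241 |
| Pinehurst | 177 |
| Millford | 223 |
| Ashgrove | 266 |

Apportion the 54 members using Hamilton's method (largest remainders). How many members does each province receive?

Fernley=11; Claybrook=8; Rivermont=6; Oakdale=8; Pinehurst=6; Millford=7; Ashgrove=8

Standard divisor: 1693 ÷ 54 ≈ 31.352.
Standard quotas: Fernley 11.451, Claybrook 8.102, Rivermont 5.518, Oakdale 7.687, Pinehurst 5.646, Millford 7.113, Ashgrove 8.484.
Lower quotas: Fernley 11, Claybrook 8, Rivermont 5, Oakdale 7, Pinehurst 5, Millford 7, Ashgrove 8 (sum 51, leaving 3 seats).
Remainders in descending order: Oakdale 0.687, Pinehurst 0.646, Rivermont 0.518, Ashgrove 0.484, Fernley 0.451, Millford 0.113, Claybrook 0.102.
The surplus seats go to Oakdale, Pinehurst, Rivermont.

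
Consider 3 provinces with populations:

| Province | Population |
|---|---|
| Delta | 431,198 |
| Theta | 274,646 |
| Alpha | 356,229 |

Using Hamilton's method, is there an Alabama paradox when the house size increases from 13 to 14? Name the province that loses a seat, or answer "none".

At 13 seats: Delta 5, Theta 4, Alpha 4.
At 14 seats: Delta 6, Theta 3, Alpha 5.
Theta drops from 4 to 3.

Theta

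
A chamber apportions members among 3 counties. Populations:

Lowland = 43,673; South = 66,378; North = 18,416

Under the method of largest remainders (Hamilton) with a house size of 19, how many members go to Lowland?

6

Total 128467; standard divisor 128467/19 ≈ 6761.421.
Standard quotas: Lowland 6.4591, South 9.8172, North 2.7237.
Lower quotas: Lowland 6, South 9, North 2 (sum 17, leaving 2 seats).
Remainders in descending order: South 0.8172, North 0.7237, Lowland 0.4591.
Largest remainders: South, North receive the extra seats.
Lowland receives 6.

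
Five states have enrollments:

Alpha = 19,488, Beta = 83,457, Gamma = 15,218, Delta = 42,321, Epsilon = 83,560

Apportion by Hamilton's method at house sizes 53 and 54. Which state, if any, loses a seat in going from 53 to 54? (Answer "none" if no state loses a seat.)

At 53 seats: Alpha 4, Beta 18, Gamma 4, Delta 9, Epsilon 18.
At 54 seats: Alpha 4, Beta 19, Gamma 3, Delta 9, Epsilon 19.
Gamma drops from 4 to 3.

Gamma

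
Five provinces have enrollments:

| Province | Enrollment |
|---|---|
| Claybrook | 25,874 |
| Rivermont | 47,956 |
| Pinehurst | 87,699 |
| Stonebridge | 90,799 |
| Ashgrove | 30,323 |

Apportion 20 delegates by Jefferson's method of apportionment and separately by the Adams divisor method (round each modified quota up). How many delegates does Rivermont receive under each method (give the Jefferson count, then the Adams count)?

3 and 4

Jefferson: Claybrook 2, Rivermont 3, Pinehurst 6, Stonebridge 7, Ashgrove 2.
Adams: Claybrook 2, Rivermont 4, Pinehurst 6, Stonebridge 6, Ashgrove 2.
Rivermont gets 3 under Jefferson and 4 under Adams.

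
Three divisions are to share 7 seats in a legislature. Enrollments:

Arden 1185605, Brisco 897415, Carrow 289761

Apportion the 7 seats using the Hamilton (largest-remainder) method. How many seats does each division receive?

Arden: 3, Brisco: 3, Carrow: 1

Standard divisor: 2372781 ÷ 7 ≈ 338968.714.
Standard quotas: Arden 3.4977, Brisco 2.6475, Carrow 0.8548.
Lower quotas: Arden 3, Brisco 2, Carrow 0 (sum 5, leaving 2 seats).
Remainders in descending order: Carrow 0.8548, Brisco 0.6475, Arden 0.4977.
Largest remainders: Carrow, Brisco receive the extra seats.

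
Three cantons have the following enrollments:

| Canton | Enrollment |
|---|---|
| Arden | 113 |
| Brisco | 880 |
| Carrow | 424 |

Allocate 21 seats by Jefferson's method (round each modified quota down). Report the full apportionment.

Standard divisor 1417/21 ≈ 67.476; standard quotas: Arden 1.675, Brisco 13.042, Carrow 6.284.
Rounding down gives 1, 13, 6 = 20 seats, so the divisor must be adjusted.
With modified divisor 62: modified quotas Arden 1.823, Brisco 14.194, Carrow 6.839.
Rounding down: Arden 1, Brisco 14, Carrow 6 (total 21).

Arden 1, Brisco 14, Carrow 6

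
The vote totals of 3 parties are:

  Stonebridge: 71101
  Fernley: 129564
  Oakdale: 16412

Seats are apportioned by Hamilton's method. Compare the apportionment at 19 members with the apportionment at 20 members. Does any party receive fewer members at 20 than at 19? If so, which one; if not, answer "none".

Oakdale

At 19 seats: Stonebridge 6, Fernley 11, Oakdale 2.
At 20 seats: Stonebridge 7, Fernley 12, Oakdale 1.
Oakdale drops from 2 to 1.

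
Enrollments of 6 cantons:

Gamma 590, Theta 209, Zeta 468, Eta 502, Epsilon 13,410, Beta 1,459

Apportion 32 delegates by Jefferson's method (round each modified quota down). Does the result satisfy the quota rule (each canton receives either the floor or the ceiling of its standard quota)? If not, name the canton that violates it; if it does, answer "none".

Epsilon

Standard quotas: Gamma 1.135, Theta 0.402, Zeta 0.900, Eta 0.966, Epsilon 25.792, Beta 2.806.
Jefferson allocation: Gamma 1, Theta 0, Zeta 0, Eta 1, Epsilon 27, Beta 3.
Epsilon has quota 25.792 (lower 25, upper 26) but receives 27 — outside the quota interval.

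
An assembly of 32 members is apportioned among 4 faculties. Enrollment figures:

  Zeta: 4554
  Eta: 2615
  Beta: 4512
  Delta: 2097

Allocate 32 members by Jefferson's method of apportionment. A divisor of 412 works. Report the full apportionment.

Zeta 11, Eta 6, Beta 10, Delta 5

With modified divisor 412: modified quotas Zeta 11.053, Eta 6.347, Beta 10.951, Delta 5.090.
Rounding down: Zeta 11, Eta 6, Beta 10, Delta 5 (total 32).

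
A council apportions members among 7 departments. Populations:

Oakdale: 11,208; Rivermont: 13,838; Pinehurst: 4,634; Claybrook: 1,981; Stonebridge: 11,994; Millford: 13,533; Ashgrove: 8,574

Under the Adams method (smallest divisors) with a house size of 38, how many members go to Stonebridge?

7

Standard divisor 65762/38 ≈ 1730.579; standard quotas: Oakdale 6.476, Rivermont 7.996, Pinehurst 2.678, Claybrook 1.145, Stonebridge 6.931, Millford 7.820, Ashgrove 4.954.
Rounding up gives 7, 8, 3, 2, 7, 8, 5 = 40 seats, so the divisor must be adjusted.
With modified divisor 1942: modified quotas Oakdale 5.771, Rivermont 7.126, Pinehurst 2.386, Claybrook 1.020, Stonebridge 6.176, Millford 6.969, Ashgrove 4.415.
Rounding up: Oakdale 6, Rivermont 8, Pinehurst 3, Claybrook 2, Stonebridge 7, Millford 7, Ashgrove 5 (total 38).
Stonebridge receives 7.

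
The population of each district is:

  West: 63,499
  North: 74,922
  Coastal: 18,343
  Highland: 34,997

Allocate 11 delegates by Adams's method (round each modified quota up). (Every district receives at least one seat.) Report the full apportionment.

Standard divisor 191761/11 ≈ 17432.818; standard quotas: West 3.642, North 4.298, Coastal 1.052, Highland 2.008.
Rounding up gives 4, 5, 2, 3 = 14 seats, so the divisor must be adjusted.
With modified divisor 19900: modified quotas West 3.191, North 3.765, Coastal 0.922, Highland 1.759.
Rounding up: West 4, North 4, Coastal 1, Highland 2 (total 11).

West: 4, North: 4, Coastal: 1, Highland: 2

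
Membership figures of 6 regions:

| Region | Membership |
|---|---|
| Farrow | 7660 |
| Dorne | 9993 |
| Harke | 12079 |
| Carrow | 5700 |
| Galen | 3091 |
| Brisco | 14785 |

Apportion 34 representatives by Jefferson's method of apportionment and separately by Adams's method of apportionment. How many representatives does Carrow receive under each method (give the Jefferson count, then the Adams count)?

Jefferson: Farrow 5, Dorne 6, Harke 8, Carrow 3, Galen 2, Brisco 10.
Adams: Farrow 5, Dorne 6, Harke 8, Carrow 4, Galen 2, Brisco 9.
Carrow gets 3 under Jefferson and 4 under Adams.

3 and 4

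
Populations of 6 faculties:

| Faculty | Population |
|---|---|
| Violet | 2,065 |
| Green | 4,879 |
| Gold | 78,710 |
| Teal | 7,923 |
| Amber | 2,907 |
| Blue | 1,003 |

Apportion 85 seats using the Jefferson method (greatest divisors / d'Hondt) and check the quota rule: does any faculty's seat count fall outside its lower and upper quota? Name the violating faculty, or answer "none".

Gold

Standard quotas: Violet 1.800, Green 4.254, Gold 68.628, Teal 6.908, Amber 2.535, Blue 0.875.
Jefferson allocation: Violet 1, Green 4, Gold 71, Teal 7, Amber 2, Blue 0.
Gold has quota 68.628 (lower 68, upper 69) but receives 71 — outside the quota interval.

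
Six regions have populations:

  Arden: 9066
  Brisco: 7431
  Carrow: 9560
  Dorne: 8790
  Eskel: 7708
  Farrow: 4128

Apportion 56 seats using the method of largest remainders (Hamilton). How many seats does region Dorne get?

11

Standard divisor: 46683 ÷ 56 ≈ 833.625.
Standard quotas: Arden 10.8754, Brisco 8.9141, Carrow 11.4680, Dorne 10.5443, Eskel 9.2464, Farrow 4.9519.
Lower quotas: Arden 10, Brisco 8, Carrow 11, Dorne 10, Eskel 9, Farrow 4 (sum 52, leaving 4 seats).
Remainders in descending order: Farrow 0.9519, Brisco 0.9141, Arden 0.8754, Dorne 0.5443, Carrow 0.4680, Eskel 0.2464.
Largest remainders: Farrow, Brisco, Arden, Dorne receive the extra seats.
Dorne receives 11.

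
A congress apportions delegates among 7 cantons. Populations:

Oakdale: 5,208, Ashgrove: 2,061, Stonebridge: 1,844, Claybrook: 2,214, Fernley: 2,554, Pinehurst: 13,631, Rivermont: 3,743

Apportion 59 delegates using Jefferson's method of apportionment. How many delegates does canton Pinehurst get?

26

Standard divisor 31255/59 ≈ 529.746; standard quotas: Oakdale 9.831, Ashgrove 3.891, Stonebridge 3.481, Claybrook 4.179, Fernley 4.821, Pinehurst 25.731, Rivermont 7.066.
Rounding down gives 9, 3, 3, 4, 4, 25, 7 = 55 seats, so the divisor must be adjusted.
With modified divisor 508: modified quotas Oakdale 10.252, Ashgrove 4.057, Stonebridge 3.630, Claybrook 4.358, Fernley 5.028, Pinehurst 26.833, Rivermont 7.368.
Rounding down: Oakdale 10, Ashgrove 4, Stonebridge 3, Claybrook 4, Fernley 5, Pinehurst 26, Rivermont 7 (total 59).
Pinehurst receives 26.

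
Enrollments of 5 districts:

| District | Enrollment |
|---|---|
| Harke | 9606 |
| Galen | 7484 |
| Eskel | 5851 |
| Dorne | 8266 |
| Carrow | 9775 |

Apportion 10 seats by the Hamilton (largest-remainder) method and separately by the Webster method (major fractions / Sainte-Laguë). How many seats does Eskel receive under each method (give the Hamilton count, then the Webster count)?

2 and 1

Hamilton: Harke 2, Galen 2, Eskel 2, Dorne 2, Carrow 2.
Webster: Harke 2, Galen 2, Eskel 1, Dorne 2, Carrow 3.
Eskel gets 2 under Hamilton and 1 under Webster.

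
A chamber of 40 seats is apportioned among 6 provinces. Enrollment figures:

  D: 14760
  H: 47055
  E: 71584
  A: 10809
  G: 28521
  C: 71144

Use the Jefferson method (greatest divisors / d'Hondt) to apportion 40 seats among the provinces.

Standard divisor 243873/40 ≈ 6096.825; standard quotas: D 2.421, H 7.718, E 11.741, A 1.773, G 4.678, C 11.669.
Rounding down gives 2, 7, 11, 1, 4, 11 = 36 seats, so the divisor must be adjusted.
With modified divisor 5600: modified quotas D 2.636, H 8.403, E 12.783, A 1.930, G 5.093, C 12.704.
Rounding down: D 2, H 8, E 12, A 1, G 5, C 12 (total 40).

D: 2, H: 8, E: 12, A: 1, G: 5, C: 12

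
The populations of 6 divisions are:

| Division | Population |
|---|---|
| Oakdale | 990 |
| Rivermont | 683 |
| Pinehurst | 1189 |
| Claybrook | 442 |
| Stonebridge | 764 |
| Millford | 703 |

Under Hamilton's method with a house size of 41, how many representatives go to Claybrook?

4

Total 4771; standard divisor 4771/41 ≈ 116.366.
Standard quotas: Oakdale 8.508, Rivermont 5.869, Pinehurst 10.218, Claybrook 3.798, Stonebridge 6.565, Millford 6.041.
Lower quotas: Oakdale 8, Rivermont 5, Pinehurst 10, Claybrook 3, Stonebridge 6, Millford 6 (sum 38, leaving 3 seats).
Remainders in descending order: Rivermont 0.869, Claybrook 0.798, Stonebridge 0.565, Oakdale 0.508, Pinehurst 0.218, Millford 0.041.
Largest remainders: Rivermont, Claybrook, Stonebridge receive the extra seats.
Claybrook receives 4.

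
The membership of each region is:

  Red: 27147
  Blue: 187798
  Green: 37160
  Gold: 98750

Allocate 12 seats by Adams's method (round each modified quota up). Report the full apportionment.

Standard divisor 350855/12 ≈ 29237.917; standard quotas: Red 0.928, Blue 6.423, Green 1.271, Gold 3.377.
Rounding up gives 1, 7, 2, 4 = 14 seats, so the divisor must be adjusted.
With modified divisor 35000: modified quotas Red 0.776, Blue 5.366, Green 1.062, Gold 2.821.
Rounding up: Red 1, Blue 6, Green 2, Gold 3 (total 12).

Red 1; Blue 6; Green 2; Gold 3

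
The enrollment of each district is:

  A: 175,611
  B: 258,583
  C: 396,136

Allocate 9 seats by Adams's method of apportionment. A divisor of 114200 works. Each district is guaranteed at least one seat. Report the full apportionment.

A 2; B 3; C 4

With modified divisor 114200: modified quotas A 1.538, B 2.264, C 3.469.
Rounding up: A 2, B 3, C 4 (total 9).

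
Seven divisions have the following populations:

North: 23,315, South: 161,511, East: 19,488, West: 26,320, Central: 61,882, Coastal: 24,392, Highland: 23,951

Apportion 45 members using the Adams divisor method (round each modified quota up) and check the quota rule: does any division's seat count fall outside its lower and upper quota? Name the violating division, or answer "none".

Standard quotas: North 3.078, South 21.323, East 2.573, West 3.475, Central 8.170, Coastal 3.220, Highland 3.162.
Adams allocation: North 3, South 20, East 3, West 4, Central 8, Coastal 4, Highland 3.
South has quota 21.323 (lower 21, upper 22) but receives 20 — outside the quota interval.

South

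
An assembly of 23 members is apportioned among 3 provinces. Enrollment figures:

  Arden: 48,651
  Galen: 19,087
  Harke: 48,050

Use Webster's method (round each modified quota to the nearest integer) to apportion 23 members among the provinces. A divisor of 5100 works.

With modified divisor 5100: modified quotas Arden 9.539, Galen 3.743, Harke 9.422.
Rounding to the nearest integer: Arden 10, Galen 4, Harke 9 (total 23).

Arden: 10; Galen: 4; Harke: 9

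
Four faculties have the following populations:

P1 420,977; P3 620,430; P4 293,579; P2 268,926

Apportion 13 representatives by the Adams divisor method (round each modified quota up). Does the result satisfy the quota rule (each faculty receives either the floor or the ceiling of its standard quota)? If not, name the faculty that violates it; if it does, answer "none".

none

Standard quotas: P1 3.412, P3 5.029, P4 2.380, P2 2.180.
Adams allocation: P1 3, P3 5, P4 3, P2 2.
Every allocation lies between the lower and upper quota.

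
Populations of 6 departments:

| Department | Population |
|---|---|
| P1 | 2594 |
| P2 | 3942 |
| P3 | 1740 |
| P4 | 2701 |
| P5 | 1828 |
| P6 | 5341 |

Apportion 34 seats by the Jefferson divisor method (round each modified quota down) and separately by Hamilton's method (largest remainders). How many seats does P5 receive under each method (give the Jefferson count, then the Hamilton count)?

3 and 4

Jefferson: P1 5, P2 8, P3 3, P4 5, P5 3, P6 10.
Hamilton: P1 5, P2 7, P3 3, P4 5, P5 4, P6 10.
P5 gets 3 under Jefferson and 4 under Hamilton.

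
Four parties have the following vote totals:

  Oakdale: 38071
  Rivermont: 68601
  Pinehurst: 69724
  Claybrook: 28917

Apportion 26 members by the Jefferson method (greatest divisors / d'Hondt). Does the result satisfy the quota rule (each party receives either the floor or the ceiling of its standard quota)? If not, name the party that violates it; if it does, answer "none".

Standard quotas: Oakdale 4.821, Rivermont 8.687, Pinehurst 8.830, Claybrook 3.662.
Jefferson allocation: Oakdale 5, Rivermont 9, Pinehurst 9, Claybrook 3.
Every allocation lies between the lower and upper quota.

none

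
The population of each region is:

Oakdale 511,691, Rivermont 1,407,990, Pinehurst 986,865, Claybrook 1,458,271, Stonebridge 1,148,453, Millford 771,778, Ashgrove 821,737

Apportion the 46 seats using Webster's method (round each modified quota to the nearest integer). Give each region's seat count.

Standard divisor 7106785/46 ≈ 154495.326; standard quotas: Oakdale 3.312, Rivermont 9.113, Pinehurst 6.388, Claybrook 9.439, Stonebridge 7.434, Millford 4.995, Ashgrove 5.319.
Rounding to the nearest integer gives 3, 9, 6, 9, 7, 5, 5 = 44 seats, so the divisor must be adjusted.
With modified divisor 152500: modified quotas Oakdale 3.355, Rivermont 9.233, Pinehurst 6.471, Claybrook 9.562, Stonebridge 7.531, Millford 5.061, Ashgrove 5.388.
Rounding to the nearest integer: Oakdale 3, Rivermont 9, Pinehurst 6, Claybrook 10, Stonebridge 8, Millford 5, Ashgrove 5 (total 46).

Oakdale=3; Rivermont=9; Pinehurst=6; Claybrook=10; Stonebridge=8; Millford=5; Ashgrove=5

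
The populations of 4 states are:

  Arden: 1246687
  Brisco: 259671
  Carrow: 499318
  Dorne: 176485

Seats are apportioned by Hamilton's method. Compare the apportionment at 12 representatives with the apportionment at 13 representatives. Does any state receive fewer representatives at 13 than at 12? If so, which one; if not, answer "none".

none

At 12 seats: Arden 7, Brisco 1, Carrow 3, Dorne 1.
At 13 seats: Arden 7, Brisco 2, Carrow 3, Dorne 1.
No state's allocation decreased.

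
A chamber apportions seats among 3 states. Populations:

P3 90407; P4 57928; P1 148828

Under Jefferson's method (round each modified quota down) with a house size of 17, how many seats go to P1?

Standard divisor 297163/17 ≈ 17480.176; standard quotas: P3 5.172, P4 3.314, P1 8.514.
Rounding down gives 5, 3, 8 = 16 seats, so the divisor must be adjusted.
With modified divisor 15800: modified quotas P3 5.722, P4 3.666, P1 9.419.
Rounding down: P3 5, P4 3, P1 9 (total 17).
P1 receives 9.

9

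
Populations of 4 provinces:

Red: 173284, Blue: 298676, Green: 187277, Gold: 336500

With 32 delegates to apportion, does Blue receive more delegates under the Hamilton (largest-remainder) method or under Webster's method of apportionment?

Hamilton: Red 5, Blue 10, Green 6, Gold 11.
Webster: Red 6, Blue 9, Green 6, Gold 11.
Blue gets 10 under Hamilton and 9 under Webster.

Hamilton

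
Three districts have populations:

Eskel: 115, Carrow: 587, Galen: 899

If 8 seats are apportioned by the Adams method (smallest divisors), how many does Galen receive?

4

Standard divisor 1601/8 ≈ 200.125; standard quotas: Eskel 0.575, Carrow 2.933, Galen 4.492.
Rounding up gives 1, 3, 5 = 9 seats, so the divisor must be adjusted.
With modified divisor 260: modified quotas Eskel 0.442, Carrow 2.258, Galen 3.458.
Rounding up: Eskel 1, Carrow 3, Galen 4 (total 8).
Galen receives 4.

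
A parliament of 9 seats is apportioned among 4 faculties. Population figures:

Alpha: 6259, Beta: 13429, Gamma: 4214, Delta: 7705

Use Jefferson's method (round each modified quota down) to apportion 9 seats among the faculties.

Standard divisor 31607/9 ≈ 3511.889; standard quotas: Alpha 1.782, Beta 3.824, Gamma 1.200, Delta 2.194.
Rounding down gives 1, 3, 1, 2 = 7 seats, so the divisor must be adjusted.
With modified divisor 2900: modified quotas Alpha 2.158, Beta 4.631, Gamma 1.453, Delta 2.657.
Rounding down: Alpha 2, Beta 4, Gamma 1, Delta 2 (total 9).

Alpha=2, Beta=4, Gamma=1, Delta=2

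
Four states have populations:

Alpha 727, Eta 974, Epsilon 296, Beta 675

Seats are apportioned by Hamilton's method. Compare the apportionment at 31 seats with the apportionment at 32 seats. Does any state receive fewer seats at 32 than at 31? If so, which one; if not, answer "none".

At 31 seats: Alpha 9, Eta 11, Epsilon 3, Beta 8.
At 32 seats: Alpha 9, Eta 12, Epsilon 3, Beta 8.
No state's allocation decreased.

none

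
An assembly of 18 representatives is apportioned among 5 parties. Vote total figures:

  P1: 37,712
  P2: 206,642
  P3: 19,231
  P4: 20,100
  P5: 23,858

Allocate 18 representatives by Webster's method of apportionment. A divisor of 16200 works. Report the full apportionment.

P1 2, P2 13, P3 1, P4 1, P5 1

With modified divisor 16200: modified quotas P1 2.328, P2 12.756, P3 1.187, P4 1.241, P5 1.473.
Rounding to the nearest integer: P1 2, P2 13, P3 1, P4 1, P5 1 (total 18).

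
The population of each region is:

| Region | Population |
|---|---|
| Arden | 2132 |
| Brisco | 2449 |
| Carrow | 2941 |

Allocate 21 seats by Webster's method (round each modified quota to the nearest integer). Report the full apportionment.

Arden=6, Brisco=7, Carrow=8

Standard divisor 7522/21 ≈ 358.19; standard quotas: Arden 5.952, Brisco 6.837, Carrow 8.211.
Rounding to the nearest integer gives Arden 6, Brisco 7, Carrow 8 — total 21, matching the house size, so no adjustment is needed.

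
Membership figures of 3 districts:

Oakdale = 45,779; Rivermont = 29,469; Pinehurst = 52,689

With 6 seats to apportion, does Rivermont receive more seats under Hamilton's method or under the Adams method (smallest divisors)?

Hamilton: Oakdale 2, Rivermont 1, Pinehurst 3.
Adams: Oakdale 2, Rivermont 2, Pinehurst 2.
Rivermont gets 1 under Hamilton and 2 under Adams.

Adams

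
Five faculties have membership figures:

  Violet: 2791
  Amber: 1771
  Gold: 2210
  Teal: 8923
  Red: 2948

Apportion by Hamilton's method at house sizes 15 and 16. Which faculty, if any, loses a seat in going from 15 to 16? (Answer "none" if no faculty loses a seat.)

At 15 seats: Violet 2, Amber 2, Gold 2, Teal 7, Red 2.
At 16 seats: Violet 2, Amber 1, Gold 2, Teal 8, Red 3.
Amber drops from 2 to 1.

Amber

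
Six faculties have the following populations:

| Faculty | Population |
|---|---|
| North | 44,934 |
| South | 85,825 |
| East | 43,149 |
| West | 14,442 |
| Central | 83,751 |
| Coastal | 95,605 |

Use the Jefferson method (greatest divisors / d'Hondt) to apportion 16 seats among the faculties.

North 2; South 4; East 2; West 0; Central 4; Coastal 4

Standard divisor 367706/16 ≈ 22981.625; standard quotas: North 1.955, South 3.735, East 1.878, West 0.628, Central 3.644, Coastal 4.160.
Rounding down gives 1, 3, 1, 0, 3, 4 = 12 seats, so the divisor must be adjusted.
With modified divisor 20000: modified quotas North 2.247, South 4.291, East 2.157, West 0.722, Central 4.188, Coastal 4.780.
Rounding down: North 2, South 4, East 2, West 0, Central 4, Coastal 4 (total 16).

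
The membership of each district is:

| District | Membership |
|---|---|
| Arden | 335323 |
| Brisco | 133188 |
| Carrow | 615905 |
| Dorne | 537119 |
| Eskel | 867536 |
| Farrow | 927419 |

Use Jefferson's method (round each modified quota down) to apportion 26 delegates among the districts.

Standard divisor 3416490/26 ≈ 131403.462; standard quotas: Arden 2.552, Brisco 1.014, Carrow 4.687, Dorne 4.088, Eskel 6.602, Farrow 7.058.
Rounding down gives 2, 1, 4, 4, 6, 7 = 24 seats, so the divisor must be adjusted.
With modified divisor 119600: modified quotas Arden 2.804, Brisco 1.114, Carrow 5.150, Dorne 4.491, Eskel 7.254, Farrow 7.754.
Rounding down: Arden 2, Brisco 1, Carrow 5, Dorne 4, Eskel 7, Farrow 7 (total 26).

Arden=2, Brisco=1, Carrow=5, Dorne=4, Eskel=7, Farrow=7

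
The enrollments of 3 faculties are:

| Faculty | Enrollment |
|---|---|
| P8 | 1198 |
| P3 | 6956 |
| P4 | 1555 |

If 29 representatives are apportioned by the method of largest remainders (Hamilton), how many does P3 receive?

Standard divisor: 9709 ÷ 29 ≈ 334.793.
Standard quotas: P8 3.5783, P3 20.7770, P4 4.6447.
Lower quotas: P8 3, P3 20, P4 4 (sum 27, leaving 2 seats).
Remainders in descending order: P3 0.7770, P4 0.6447, P8 0.5783.
Largest remainders: P3, P4 receive the extra seats.
P3 receives 21.

21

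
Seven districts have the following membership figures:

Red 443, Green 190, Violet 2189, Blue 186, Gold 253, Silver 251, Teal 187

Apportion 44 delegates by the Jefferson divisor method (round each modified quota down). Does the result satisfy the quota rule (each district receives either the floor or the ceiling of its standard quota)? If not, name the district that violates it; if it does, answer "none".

Standard quotas: Red 5.270, Green 2.260, Violet 26.038, Blue 2.212, Gold 3.009, Silver 2.986, Teal 2.224.
Jefferson allocation: Red 5, Green 2, Violet 27, Blue 2, Gold 3, Silver 3, Teal 2.
Every allocation lies between the lower and upper quota.

none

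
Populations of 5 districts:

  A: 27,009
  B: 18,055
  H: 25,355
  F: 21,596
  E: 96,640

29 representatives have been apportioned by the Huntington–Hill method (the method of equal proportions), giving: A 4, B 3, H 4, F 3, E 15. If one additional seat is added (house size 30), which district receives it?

E

Priority for the next seat is population ÷ (√(s·(s+1))).
Priorities: A 6039.396, B 5212.030, H 5669.550, F 6234.228, E 6238.085.
Highest priority: E.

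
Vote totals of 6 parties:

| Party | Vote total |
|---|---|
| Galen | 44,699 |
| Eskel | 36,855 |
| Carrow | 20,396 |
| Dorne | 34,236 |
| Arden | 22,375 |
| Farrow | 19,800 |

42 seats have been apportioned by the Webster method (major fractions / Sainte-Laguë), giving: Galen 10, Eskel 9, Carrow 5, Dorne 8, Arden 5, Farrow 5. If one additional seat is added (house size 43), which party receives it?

Priority for the next seat is population ÷ (current seats + 0.5).
Priorities: Galen 4257.048, Eskel 3879.474, Carrow 3708.364, Dorne 4027.765, Arden 4068.182, Farrow 3600.000.
Highest priority: Galen.

Galen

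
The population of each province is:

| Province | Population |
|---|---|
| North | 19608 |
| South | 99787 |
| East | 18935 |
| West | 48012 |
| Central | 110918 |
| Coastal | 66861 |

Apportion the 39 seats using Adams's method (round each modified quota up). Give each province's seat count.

Standard divisor 364121/39 ≈ 9336.436; standard quotas: North 2.100, South 10.688, East 2.028, West 5.142, Central 11.880, Coastal 7.161.
Rounding up gives 3, 11, 3, 6, 12, 8 = 43 seats, so the divisor must be adjusted.
With modified divisor 9926.29: modified quotas North 1.975, South 10.053, East 1.908, West 4.837, Central 11.174, Coastal 6.736.
Rounding up: North 2, South 11, East 2, West 5, Central 12, Coastal 7 (total 39).

North 2, South 11, East 2, West 5, Central 12, Coastal 7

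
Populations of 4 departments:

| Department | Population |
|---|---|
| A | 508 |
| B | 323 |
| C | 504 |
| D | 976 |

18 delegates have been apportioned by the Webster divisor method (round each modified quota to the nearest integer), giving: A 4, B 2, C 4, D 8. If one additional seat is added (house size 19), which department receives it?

Priority for the next seat is population ÷ (current seats + 0.5).
Priorities: A 112.889, B 129.200, C 112.000, D 114.824.
Highest priority: B.

B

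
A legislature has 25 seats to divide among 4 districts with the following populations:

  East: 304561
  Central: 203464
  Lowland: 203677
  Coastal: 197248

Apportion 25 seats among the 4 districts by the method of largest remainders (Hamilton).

East 8, Central 6, Lowland 6, Coastal 5

The standard divisor is 908950/25 = 36358.
Standard quotas: East 8.3767, Central 5.5961, Lowland 5.6020, Coastal 5.4252.
Lower quotas: East 8, Central 5, Lowland 5, Coastal 5 (sum 23, leaving 2 seats).
Remainders in descending order: Lowland 0.6020, Central 0.5961, Coastal 0.4252, East 0.3767.
The surplus seats go to Lowland, Central.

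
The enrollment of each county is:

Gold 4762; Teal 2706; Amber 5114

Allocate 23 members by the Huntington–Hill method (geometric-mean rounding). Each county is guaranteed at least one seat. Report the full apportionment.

With divisor 550: modified quotas Gold 8.658, Teal 4.920, Amber 9.298.
Geometric-mean thresholds: Gold √(8·9)=8.485, Teal √(4·5)=4.472, Amber √(9·10)=9.487.
Each quota rounded against its threshold gives Gold 9, Teal 5, Amber 9 (total 23).

Gold: 9, Teal: 5, Amber: 9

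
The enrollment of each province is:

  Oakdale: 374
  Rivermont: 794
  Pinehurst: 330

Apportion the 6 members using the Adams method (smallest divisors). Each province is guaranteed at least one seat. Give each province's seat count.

Standard divisor 1498/6 ≈ 249.667; standard quotas: Oakdale 1.498, Rivermont 3.180, Pinehurst 1.322.
Rounding up gives 2, 4, 2 = 8 seats, so the divisor must be adjusted.
With modified divisor 350: modified quotas Oakdale 1.069, Rivermont 2.269, Pinehurst 0.943.
Rounding up: Oakdale 2, Rivermont 3, Pinehurst 1 (total 6).

Oakdale 2, Rivermont 3, Pinehurst 1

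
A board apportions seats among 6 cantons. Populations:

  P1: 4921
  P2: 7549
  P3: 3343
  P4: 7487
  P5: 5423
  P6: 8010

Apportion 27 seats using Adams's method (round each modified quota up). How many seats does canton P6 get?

Standard divisor 36733/27 ≈ 1360.481; standard quotas: P1 3.617, P2 5.549, P3 2.457, P4 5.503, P5 3.986, P6 5.888.
Rounding up gives 4, 6, 3, 6, 4, 6 = 29 seats, so the divisor must be adjusted.
With modified divisor 1560: modified quotas P1 3.154, P2 4.839, P3 2.143, P4 4.799, P5 3.476, P6 5.135.
Rounding up: P1 4, P2 5, P3 3, P4 5, P5 4, P6 6 (total 27).
P6 receives 6.

6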